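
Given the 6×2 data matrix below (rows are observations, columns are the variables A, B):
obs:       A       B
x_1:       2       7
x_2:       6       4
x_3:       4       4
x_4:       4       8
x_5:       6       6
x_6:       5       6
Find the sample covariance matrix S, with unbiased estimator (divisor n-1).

Step 1 — column means:
  mean(A) = (2 + 6 + 4 + 4 + 6 + 5) / 6 = 27/6 = 4.5
  mean(B) = (7 + 4 + 4 + 8 + 6 + 6) / 6 = 35/6 = 5.8333

Step 2 — sample covariance S[i,j] = (1/(n-1)) · Σ_k (x_{k,i} - mean_i) · (x_{k,j} - mean_j), with n-1 = 5.
  S[A,A] = ((-2.5)·(-2.5) + (1.5)·(1.5) + (-0.5)·(-0.5) + (-0.5)·(-0.5) + (1.5)·(1.5) + (0.5)·(0.5)) / 5 = 11.5/5 = 2.3
  S[A,B] = ((-2.5)·(1.1667) + (1.5)·(-1.8333) + (-0.5)·(-1.8333) + (-0.5)·(2.1667) + (1.5)·(0.1667) + (0.5)·(0.1667)) / 5 = -5.5/5 = -1.1
  S[B,B] = ((1.1667)·(1.1667) + (-1.8333)·(-1.8333) + (-1.8333)·(-1.8333) + (2.1667)·(2.1667) + (0.1667)·(0.1667) + (0.1667)·(0.1667)) / 5 = 12.8333/5 = 2.5667

S is symmetric (S[j,i] = S[i,j]). Assembling:

S = [[2.3, -1.1],
 [-1.1, 2.5667]]


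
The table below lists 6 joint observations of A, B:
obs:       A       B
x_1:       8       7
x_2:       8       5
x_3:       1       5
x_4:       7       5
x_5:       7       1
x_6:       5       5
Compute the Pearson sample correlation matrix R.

Step 1 — column means:
  mean(A) = (8 + 8 + 1 + 7 + 7 + 5) / 6 = 36/6 = 6
  mean(B) = (7 + 5 + 5 + 5 + 1 + 5) / 6 = 28/6 = 4.6667

Step 2 — sample variances and covariances s[i,j] = (1/(n-1)) · Σ_k (x_{k,i} - mean_i) · (x_{k,j} - mean_j), with n-1 = 5:
  s[A,A] = ((2)·(2) + (2)·(2) + (-5)·(-5) + (1)·(1) + (1)·(1) + (-1)·(-1)) / 5 = 36/5 = 7.2
  s[A,B] = ((2)·(2.3333) + (2)·(0.3333) + (-5)·(0.3333) + (1)·(0.3333) + (1)·(-3.6667) + (-1)·(0.3333)) / 5 = 0/5 = 0
  s[B,B] = ((2.3333)·(2.3333) + (0.3333)·(0.3333) + (0.3333)·(0.3333) + (0.3333)·(0.3333) + (-3.6667)·(-3.6667) + (0.3333)·(0.3333)) / 5 = 19.3333/5 = 3.8667
  Sample standard deviations s_i = √(s[i,i]):
  s(A) = √(7.2) = 2.6833
  s(B) = √(3.8667) = 1.9664

Step 3 — r_{ij} = s_{ij} / (s_i · s_j):
  r[A,A] = 1 (diagonal).
  r[A,B] = 0 / (2.6833 · 1.9664) = 0 / 5.2764 = 0
  r[B,B] = 1 (diagonal).

R is symmetric with unit diagonal. Assembling:

R = [[1, 0],
 [0, 1]]


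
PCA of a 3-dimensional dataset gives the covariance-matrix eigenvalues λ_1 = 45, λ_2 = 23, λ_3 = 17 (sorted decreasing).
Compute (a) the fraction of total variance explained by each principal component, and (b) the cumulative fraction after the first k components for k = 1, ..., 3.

Step 1 — total variance = trace(Sigma) = Σ λ_i = 45 + 23 + 17 = 85.

Step 2 — fraction explained by component i = λ_i / Σ λ:
  PC1: 45/85 = 0.5294
  PC2: 23/85 = 0.2706
  PC3: 17/85 = 0.2

Step 3 — cumulative fraction after k components = (λ_1 + ... + λ_k) / Σ λ:
  k = 1: 45/85 = 0.5294
  k = 2: (45 + 23)/85 = 68/85 = 0.8
  k = 3: (45 + 23 + 17)/85 = 85/85 = 1

Summary (fraction, with percent):

explained: PC1 0.5294 (52.94%), PC2 0.2706 (27.06%), PC3 0.2 (20%);  cumulative: 0.5294, 0.8, 1


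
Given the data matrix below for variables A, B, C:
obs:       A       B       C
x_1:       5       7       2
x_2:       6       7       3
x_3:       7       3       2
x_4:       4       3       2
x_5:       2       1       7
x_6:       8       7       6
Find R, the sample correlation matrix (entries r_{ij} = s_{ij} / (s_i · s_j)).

Step 1 — column means:
  mean(A) = (5 + 6 + 7 + 4 + 2 + 8) / 6 = 32/6 = 5.3333
  mean(B) = (7 + 7 + 3 + 3 + 1 + 7) / 6 = 28/6 = 4.6667
  mean(C) = (2 + 3 + 2 + 2 + 7 + 6) / 6 = 22/6 = 3.6667

Step 2 — sample variances and covariances s[i,j] = (1/(n-1)) · Σ_k (x_{k,i} - mean_i) · (x_{k,j} - mean_j), with n-1 = 5:
  s[A,A] = ((-0.3333)·(-0.3333) + (0.6667)·(0.6667) + (1.6667)·(1.6667) + (-1.3333)·(-1.3333) + (-3.3333)·(-3.3333) + (2.6667)·(2.6667)) / 5 = 23.3333/5 = 4.6667
  s[A,B] = ((-0.3333)·(2.3333) + (0.6667)·(2.3333) + (1.6667)·(-1.6667) + (-1.3333)·(-1.6667) + (-3.3333)·(-3.6667) + (2.6667)·(2.3333)) / 5 = 18.6667/5 = 3.7333
  s[A,C] = ((-0.3333)·(-1.6667) + (0.6667)·(-0.6667) + (1.6667)·(-1.6667) + (-1.3333)·(-1.6667) + (-3.3333)·(3.3333) + (2.6667)·(2.3333)) / 5 = -5.3333/5 = -1.0667
  s[B,B] = ((2.3333)·(2.3333) + (2.3333)·(2.3333) + (-1.6667)·(-1.6667) + (-1.6667)·(-1.6667) + (-3.6667)·(-3.6667) + (2.3333)·(2.3333)) / 5 = 35.3333/5 = 7.0667
  s[B,C] = ((2.3333)·(-1.6667) + (2.3333)·(-0.6667) + (-1.6667)·(-1.6667) + (-1.6667)·(-1.6667) + (-3.6667)·(3.3333) + (2.3333)·(2.3333)) / 5 = -6.6667/5 = -1.3333
  s[C,C] = ((-1.6667)·(-1.6667) + (-0.6667)·(-0.6667) + (-1.6667)·(-1.6667) + (-1.6667)·(-1.6667) + (3.3333)·(3.3333) + (2.3333)·(2.3333)) / 5 = 25.3333/5 = 5.0667
  Sample standard deviations s_i = √(s[i,i]):
  s(A) = √(4.6667) = 2.1602
  s(B) = √(7.0667) = 2.6583
  s(C) = √(5.0667) = 2.2509

Step 3 — r_{ij} = s_{ij} / (s_i · s_j):
  r[A,A] = 1 (diagonal).
  r[A,B] = 3.7333 / (2.1602 · 2.6583) = 3.7333 / 5.7426 = 0.6501
  r[A,C] = -1.0667 / (2.1602 · 2.2509) = -1.0667 / 4.8626 = -0.2194
  r[B,B] = 1 (diagonal).
  r[B,C] = -1.3333 / (2.6583 · 2.2509) = -1.3333 / 5.9837 = -0.2228
  r[C,C] = 1 (diagonal).

R is symmetric with unit diagonal. Assembling:

R = [[1, 0.6501, -0.2194],
 [0.6501, 1, -0.2228],
 [-0.2194, -0.2228, 1]]


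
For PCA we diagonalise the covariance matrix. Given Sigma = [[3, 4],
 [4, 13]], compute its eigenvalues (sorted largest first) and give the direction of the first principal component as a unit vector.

Step 1 — characteristic polynomial of 2×2 Sigma:
  det(Sigma - λI) = λ² - trace · λ + det = 0.
  trace = 3 + 13 = 16, det = 3·13 - (4)² = 23.
Step 2 — discriminant:
  Δ = trace² - 4·det = 256 - 92 = 164.
Step 3 — eigenvalues:
  λ = (trace ± √Δ)/2 = (16 ± 12.8062)/2,
  λ_1 = 14.4031,  λ_2 = 1.5969.

Step 4 — unit eigenvector for λ_1: solve (Sigma - λ_1 I)v = 0. First row:
  (3 - 14.4031)·v_x + (4)·v_y = 0, i.e. (-11.4031)·v_x + (4)·v_y = 0,
  so v ∝ (b, λ_1 - a) = (4, 11.4031) = u.
  ||u|| = √((4)² + (11.4031)²) = √(146.0312) ≈ 12.0843,
  v_1 = u/||u|| ≈ (0.331, 0.9436) (||v_1|| = 1).

λ_1 = 14.4031,  λ_2 = 1.5969;  v_1 ≈ (0.331, 0.9436)


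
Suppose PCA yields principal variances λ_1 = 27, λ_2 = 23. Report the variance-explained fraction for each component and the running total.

Step 1 — total variance = trace(Sigma) = Σ λ_i = 27 + 23 = 50.

Step 2 — fraction explained by component i = λ_i / Σ λ:
  PC1: 27/50 = 0.54
  PC2: 23/50 = 0.46

Step 3 — cumulative fraction after k components = (λ_1 + ... + λ_k) / Σ λ:
  k = 1: 27/50 = 0.54
  k = 2: (27 + 23)/50 = 50/50 = 1

Summary (fraction, with percent):

explained: PC1 0.54 (54%), PC2 0.46 (46%);  cumulative: 0.54, 1


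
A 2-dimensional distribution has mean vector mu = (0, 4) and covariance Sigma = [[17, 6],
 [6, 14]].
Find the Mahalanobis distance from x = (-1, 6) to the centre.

Step 1 — centre the observation: (x - mu) = (-1, 2).

Step 2 — invert Sigma. det(Sigma) = 17·14 - (6)² = 202.
  Sigma^{-1} = (1/det) · [[d, -b], [-b, a]] = [[0.0693, -0.0297],
 [-0.0297, 0.0842]].

Step 3 — form the quadratic (x - mu)^T · Sigma^{-1} · (x - mu):
  Sigma^{-1} · (x - mu) = (-0.1287, 0.198).
  (x - mu)^T · [Sigma^{-1} · (x - mu)] = (-1)·(-0.1287) + (2)·(0.198) = 0.5248.

Step 4 — take square root: d = √(0.5248) ≈ 0.7244.

d(x, mu) = √(0.5248) ≈ 0.7244


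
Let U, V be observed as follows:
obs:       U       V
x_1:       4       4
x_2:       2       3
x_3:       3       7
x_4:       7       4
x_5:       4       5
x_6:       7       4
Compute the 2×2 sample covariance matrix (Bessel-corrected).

Step 1 — column means:
  mean(U) = (4 + 2 + 3 + 7 + 4 + 7) / 6 = 27/6 = 4.5
  mean(V) = (4 + 3 + 7 + 4 + 5 + 4) / 6 = 27/6 = 4.5

Step 2 — sample covariance S[i,j] = (1/(n-1)) · Σ_k (x_{k,i} - mean_i) · (x_{k,j} - mean_j), with n-1 = 5.
  S[U,U] = ((-0.5)·(-0.5) + (-2.5)·(-2.5) + (-1.5)·(-1.5) + (2.5)·(2.5) + (-0.5)·(-0.5) + (2.5)·(2.5)) / 5 = 21.5/5 = 4.3
  S[U,V] = ((-0.5)·(-0.5) + (-2.5)·(-1.5) + (-1.5)·(2.5) + (2.5)·(-0.5) + (-0.5)·(0.5) + (2.5)·(-0.5)) / 5 = -2.5/5 = -0.5
  S[V,V] = ((-0.5)·(-0.5) + (-1.5)·(-1.5) + (2.5)·(2.5) + (-0.5)·(-0.5) + (0.5)·(0.5) + (-0.5)·(-0.5)) / 5 = 9.5/5 = 1.9

S is symmetric (S[j,i] = S[i,j]). Assembling:

S = [[4.3, -0.5],
 [-0.5, 1.9]]


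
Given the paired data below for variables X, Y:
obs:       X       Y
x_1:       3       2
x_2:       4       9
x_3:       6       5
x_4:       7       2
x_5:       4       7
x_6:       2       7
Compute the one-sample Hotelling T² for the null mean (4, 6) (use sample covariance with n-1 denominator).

Step 1 — sample mean vector:
  mean(X) = (3 + 4 + 6 + 7 + 4 + 2) / 6 = 26/6 = 4.3333
  mean(Y) = (2 + 9 + 5 + 2 + 7 + 7) / 6 = 32/6 = 5.3333
  x̄ = (4.3333, 5.3333),  deviation x̄ - mu_0 = (4.3333, 5.3333) - (4, 6) = (0.3333, -0.6667).

Step 2 — sample covariance matrix, S[i,j] = (1/(n-1)) · Σ_k (x_{k,i} - mean_i) · (x_{k,j} - mean_j), divisor n-1 = 5:
  S[X,X] = ((-1.3333)·(-1.3333) + (-0.3333)·(-0.3333) + (1.6667)·(1.6667) + (2.6667)·(2.6667) + (-0.3333)·(-0.3333) + (-2.3333)·(-2.3333)) / 5 = 17.3333/5 = 3.4667
  S[X,Y] = ((-1.3333)·(-3.3333) + (-0.3333)·(3.6667) + (1.6667)·(-0.3333) + (2.6667)·(-3.3333) + (-0.3333)·(1.6667) + (-2.3333)·(1.6667)) / 5 = -10.6667/5 = -2.1333
  S[Y,Y] = ((-3.3333)·(-3.3333) + (3.6667)·(3.6667) + (-0.3333)·(-0.3333) + (-3.3333)·(-3.3333) + (1.6667)·(1.6667) + (1.6667)·(1.6667)) / 5 = 41.3333/5 = 8.2667
  S = [[3.4667, -2.1333],
 [-2.1333, 8.2667]].

Step 3 — invert S. det(S) = 3.4667·8.2667 - (-2.1333)² = 24.1067.
  S^{-1} = (1/det) · [[d, -b], [-b, a]] = [[0.3429, 0.0885],
 [0.0885, 0.1438]].

Step 4 — quadratic form (x̄ - mu_0)^T · S^{-1} · (x̄ - mu_0):
  S^{-1} · (x̄ - mu_0) = (0.0553, -0.0664),
  (x̄ - mu_0)^T · [...] = (0.3333)·(0.0553) + (-0.6667)·(-0.0664) = 0.0627.

Step 5 — scale by n: T² = 6 · 0.0627 = 0.3761.

T² ≈ 0.3761


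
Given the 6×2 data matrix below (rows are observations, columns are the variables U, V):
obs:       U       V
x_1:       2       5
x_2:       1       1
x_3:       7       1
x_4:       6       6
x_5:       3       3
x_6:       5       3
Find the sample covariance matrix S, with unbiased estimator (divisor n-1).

Step 1 — column means:
  mean(U) = (2 + 1 + 7 + 6 + 3 + 5) / 6 = 24/6 = 4
  mean(V) = (5 + 1 + 1 + 6 + 3 + 3) / 6 = 19/6 = 3.1667

Step 2 — sample covariance S[i,j] = (1/(n-1)) · Σ_k (x_{k,i} - mean_i) · (x_{k,j} - mean_j), with n-1 = 5.
  S[U,U] = ((-2)·(-2) + (-3)·(-3) + (3)·(3) + (2)·(2) + (-1)·(-1) + (1)·(1)) / 5 = 28/5 = 5.6
  S[U,V] = ((-2)·(1.8333) + (-3)·(-2.1667) + (3)·(-2.1667) + (2)·(2.8333) + (-1)·(-0.1667) + (1)·(-0.1667)) / 5 = 2/5 = 0.4
  S[V,V] = ((1.8333)·(1.8333) + (-2.1667)·(-2.1667) + (-2.1667)·(-2.1667) + (2.8333)·(2.8333) + (-0.1667)·(-0.1667) + (-0.1667)·(-0.1667)) / 5 = 20.8333/5 = 4.1667

S is symmetric (S[j,i] = S[i,j]). Assembling:

S = [[5.6, 0.4],
 [0.4, 4.1667]]


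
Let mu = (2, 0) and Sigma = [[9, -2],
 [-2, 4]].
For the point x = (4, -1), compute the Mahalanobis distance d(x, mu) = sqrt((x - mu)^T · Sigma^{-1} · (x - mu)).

Step 1 — centre the observation: (x - mu) = (2, -1).

Step 2 — invert Sigma. det(Sigma) = 9·4 - (-2)² = 32.
  Sigma^{-1} = (1/det) · [[d, -b], [-b, a]] = [[0.125, 0.0625],
 [0.0625, 0.2812]].

Step 3 — form the quadratic (x - mu)^T · Sigma^{-1} · (x - mu):
  Sigma^{-1} · (x - mu) = (0.1875, -0.1562).
  (x - mu)^T · [Sigma^{-1} · (x - mu)] = (2)·(0.1875) + (-1)·(-0.1562) = 0.5312.

Step 4 — take square root: d = √(0.5312) ≈ 0.7289.

d(x, mu) = √(0.5312) ≈ 0.7289


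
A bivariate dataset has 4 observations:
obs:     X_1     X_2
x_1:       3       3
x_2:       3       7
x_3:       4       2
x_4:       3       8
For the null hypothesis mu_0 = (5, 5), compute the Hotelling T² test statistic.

Step 1 — sample mean vector:
  mean(X_1) = (3 + 3 + 4 + 3) / 4 = 13/4 = 3.25
  mean(X_2) = (3 + 7 + 2 + 8) / 4 = 20/4 = 5
  x̄ = (3.25, 5),  deviation x̄ - mu_0 = (3.25, 5) - (5, 5) = (-1.75, 0).

Step 2 — sample covariance matrix, S[i,j] = (1/(n-1)) · Σ_k (x_{k,i} - mean_i) · (x_{k,j} - mean_j), divisor n-1 = 3:
  S[X_1,X_1] = ((-0.25)·(-0.25) + (-0.25)·(-0.25) + (0.75)·(0.75) + (-0.25)·(-0.25)) / 3 = 0.75/3 = 0.25
  S[X_1,X_2] = ((-0.25)·(-2) + (-0.25)·(2) + (0.75)·(-3) + (-0.25)·(3)) / 3 = -3/3 = -1
  S[X_2,X_2] = ((-2)·(-2) + (2)·(2) + (-3)·(-3) + (3)·(3)) / 3 = 26/3 = 8.6667
  S = [[0.25, -1],
 [-1, 8.6667]].

Step 3 — invert S. det(S) = 0.25·8.6667 - (-1)² = 1.1667.
  S^{-1} = (1/det) · [[d, -b], [-b, a]] = [[7.4286, 0.8571],
 [0.8571, 0.2143]].

Step 4 — quadratic form (x̄ - mu_0)^T · S^{-1} · (x̄ - mu_0):
  S^{-1} · (x̄ - mu_0) = (-13, -1.5),
  (x̄ - mu_0)^T · [...] = (-1.75)·(-13) + (0)·(-1.5) = 22.75.

Step 5 — scale by n: T² = 4 · 22.75 = 91.

T² ≈ 91


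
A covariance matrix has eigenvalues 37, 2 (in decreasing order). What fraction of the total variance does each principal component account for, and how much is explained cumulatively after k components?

Step 1 — total variance = trace(Sigma) = Σ λ_i = 37 + 2 = 39.

Step 2 — fraction explained by component i = λ_i / Σ λ:
  PC1: 37/39 = 0.9487
  PC2: 2/39 = 0.0513

Step 3 — cumulative fraction after k components = (λ_1 + ... + λ_k) / Σ λ:
  k = 1: 37/39 = 0.9487
  k = 2: (37 + 2)/39 = 39/39 = 1

Summary (fraction, with percent):

explained: PC1 0.9487 (94.87%), PC2 0.0513 (5.13%);  cumulative: 0.9487, 1


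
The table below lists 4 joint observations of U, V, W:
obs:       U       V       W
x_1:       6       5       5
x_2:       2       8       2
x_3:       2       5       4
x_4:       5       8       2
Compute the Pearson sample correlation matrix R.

Step 1 — column means:
  mean(U) = (6 + 2 + 2 + 5) / 4 = 15/4 = 3.75
  mean(V) = (5 + 8 + 5 + 8) / 4 = 26/4 = 6.5
  mean(W) = (5 + 2 + 4 + 2) / 4 = 13/4 = 3.25

Step 2 — sample variances and covariances s[i,j] = (1/(n-1)) · Σ_k (x_{k,i} - mean_i) · (x_{k,j} - mean_j), with n-1 = 3:
  s[U,U] = ((2.25)·(2.25) + (-1.75)·(-1.75) + (-1.75)·(-1.75) + (1.25)·(1.25)) / 3 = 12.75/3 = 4.25
  s[U,V] = ((2.25)·(-1.5) + (-1.75)·(1.5) + (-1.75)·(-1.5) + (1.25)·(1.5)) / 3 = -1.5/3 = -0.5
  s[U,W] = ((2.25)·(1.75) + (-1.75)·(-1.25) + (-1.75)·(0.75) + (1.25)·(-1.25)) / 3 = 3.25/3 = 1.0833
  s[V,V] = ((-1.5)·(-1.5) + (1.5)·(1.5) + (-1.5)·(-1.5) + (1.5)·(1.5)) / 3 = 9/3 = 3
  s[V,W] = ((-1.5)·(1.75) + (1.5)·(-1.25) + (-1.5)·(0.75) + (1.5)·(-1.25)) / 3 = -7.5/3 = -2.5
  s[W,W] = ((1.75)·(1.75) + (-1.25)·(-1.25) + (0.75)·(0.75) + (-1.25)·(-1.25)) / 3 = 6.75/3 = 2.25
  Sample standard deviations s_i = √(s[i,i]):
  s(U) = √(4.25) = 2.0616
  s(V) = √(3) = 1.7321
  s(W) = √(2.25) = 1.5

Step 3 — r_{ij} = s_{ij} / (s_i · s_j):
  r[U,U] = 1 (diagonal).
  r[U,V] = -0.5 / (2.0616 · 1.7321) = -0.5 / 3.5707 = -0.14
  r[U,W] = 1.0833 / (2.0616 · 1.5) = 1.0833 / 3.0923 = 0.3503
  r[V,V] = 1 (diagonal).
  r[V,W] = -2.5 / (1.7321 · 1.5) = -2.5 / 2.5981 = -0.9623
  r[W,W] = 1 (diagonal).

R is symmetric with unit diagonal. Assembling:

R = [[1, -0.14, 0.3503],
 [-0.14, 1, -0.9623],
 [0.3503, -0.9623, 1]]


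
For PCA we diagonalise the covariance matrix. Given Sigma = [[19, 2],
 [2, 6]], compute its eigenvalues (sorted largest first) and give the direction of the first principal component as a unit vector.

Step 1 — characteristic polynomial of 2×2 Sigma:
  det(Sigma - λI) = λ² - trace · λ + det = 0.
  trace = 19 + 6 = 25, det = 19·6 - (2)² = 110.
Step 2 — discriminant:
  Δ = trace² - 4·det = 625 - 440 = 185.
Step 3 — eigenvalues:
  λ = (trace ± √Δ)/2 = (25 ± 13.6015)/2,
  λ_1 = 19.3007,  λ_2 = 5.6993.

Step 4 — unit eigenvector for λ_1: solve (Sigma - λ_1 I)v = 0. First row:
  (19 - 19.3007)·v_x + (2)·v_y = 0, i.e. (-0.3007)·v_x + (2)·v_y = 0,
  so v ∝ (b, λ_1 - a) = (2, 0.3007) = u.
  ||u|| = √((2)² + (0.3007)²) = √(4.0904) ≈ 2.0225,
  v_1 = u/||u|| ≈ (0.9889, 0.1487) (||v_1|| = 1).

λ_1 = 19.3007,  λ_2 = 5.6993;  v_1 ≈ (0.9889, 0.1487)


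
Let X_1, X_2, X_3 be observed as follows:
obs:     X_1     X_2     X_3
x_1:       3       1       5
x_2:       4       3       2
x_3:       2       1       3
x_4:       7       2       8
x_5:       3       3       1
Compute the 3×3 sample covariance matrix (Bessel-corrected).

Step 1 — column means:
  mean(X_1) = (3 + 4 + 2 + 7 + 3) / 5 = 19/5 = 3.8
  mean(X_2) = (1 + 3 + 1 + 2 + 3) / 5 = 10/5 = 2
  mean(X_3) = (5 + 2 + 3 + 8 + 1) / 5 = 19/5 = 3.8

Step 2 — sample covariance S[i,j] = (1/(n-1)) · Σ_k (x_{k,i} - mean_i) · (x_{k,j} - mean_j), with n-1 = 4.
  S[X_1,X_1] = ((-0.8)·(-0.8) + (0.2)·(0.2) + (-1.8)·(-1.8) + (3.2)·(3.2) + (-0.8)·(-0.8)) / 4 = 14.8/4 = 3.7
  S[X_1,X_2] = ((-0.8)·(-1) + (0.2)·(1) + (-1.8)·(-1) + (3.2)·(0) + (-0.8)·(1)) / 4 = 2/4 = 0.5
  S[X_1,X_3] = ((-0.8)·(1.2) + (0.2)·(-1.8) + (-1.8)·(-0.8) + (3.2)·(4.2) + (-0.8)·(-2.8)) / 4 = 15.8/4 = 3.95
  S[X_2,X_2] = ((-1)·(-1) + (1)·(1) + (-1)·(-1) + (0)·(0) + (1)·(1)) / 4 = 4/4 = 1
  S[X_2,X_3] = ((-1)·(1.2) + (1)·(-1.8) + (-1)·(-0.8) + (0)·(4.2) + (1)·(-2.8)) / 4 = -5/4 = -1.25
  S[X_3,X_3] = ((1.2)·(1.2) + (-1.8)·(-1.8) + (-0.8)·(-0.8) + (4.2)·(4.2) + (-2.8)·(-2.8)) / 4 = 30.8/4 = 7.7

S is symmetric (S[j,i] = S[i,j]). Assembling:

S = [[3.7, 0.5, 3.95],
 [0.5, 1, -1.25],
 [3.95, -1.25, 7.7]]


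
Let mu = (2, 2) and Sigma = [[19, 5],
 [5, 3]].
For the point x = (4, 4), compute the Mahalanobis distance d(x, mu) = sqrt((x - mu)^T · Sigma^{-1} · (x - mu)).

Step 1 — centre the observation: (x - mu) = (2, 2).

Step 2 — invert Sigma. det(Sigma) = 19·3 - (5)² = 32.
  Sigma^{-1} = (1/det) · [[d, -b], [-b, a]] = [[0.0938, -0.1562],
 [-0.1562, 0.5938]].

Step 3 — form the quadratic (x - mu)^T · Sigma^{-1} · (x - mu):
  Sigma^{-1} · (x - mu) = (-0.125, 0.875).
  (x - mu)^T · [Sigma^{-1} · (x - mu)] = (2)·(-0.125) + (2)·(0.875) = 1.5.

Step 4 — take square root: d = √(1.5) ≈ 1.2247.

d(x, mu) = √(1.5) ≈ 1.2247


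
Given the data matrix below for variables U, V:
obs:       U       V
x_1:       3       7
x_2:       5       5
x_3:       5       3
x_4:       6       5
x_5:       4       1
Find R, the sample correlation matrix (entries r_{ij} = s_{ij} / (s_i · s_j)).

Step 1 — column means:
  mean(U) = (3 + 5 + 5 + 6 + 4) / 5 = 23/5 = 4.6
  mean(V) = (7 + 5 + 3 + 5 + 1) / 5 = 21/5 = 4.2

Step 2 — sample variances and covariances s[i,j] = (1/(n-1)) · Σ_k (x_{k,i} - mean_i) · (x_{k,j} - mean_j), with n-1 = 4:
  s[U,U] = ((-1.6)·(-1.6) + (0.4)·(0.4) + (0.4)·(0.4) + (1.4)·(1.4) + (-0.6)·(-0.6)) / 4 = 5.2/4 = 1.3
  s[U,V] = ((-1.6)·(2.8) + (0.4)·(0.8) + (0.4)·(-1.2) + (1.4)·(0.8) + (-0.6)·(-3.2)) / 4 = -1.6/4 = -0.4
  s[V,V] = ((2.8)·(2.8) + (0.8)·(0.8) + (-1.2)·(-1.2) + (0.8)·(0.8) + (-3.2)·(-3.2)) / 4 = 20.8/4 = 5.2
  Sample standard deviations s_i = √(s[i,i]):
  s(U) = √(1.3) = 1.1402
  s(V) = √(5.2) = 2.2804

Step 3 — r_{ij} = s_{ij} / (s_i · s_j):
  r[U,U] = 1 (diagonal).
  r[U,V] = -0.4 / (1.1402 · 2.2804) = -0.4 / 2.6 = -0.1538
  r[V,V] = 1 (diagonal).

R is symmetric with unit diagonal. Assembling:

R = [[1, -0.1538],
 [-0.1538, 1]]


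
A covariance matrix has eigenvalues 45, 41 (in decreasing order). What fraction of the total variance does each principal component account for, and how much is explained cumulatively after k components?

Step 1 — total variance = trace(Sigma) = Σ λ_i = 45 + 41 = 86.

Step 2 — fraction explained by component i = λ_i / Σ λ:
  PC1: 45/86 = 0.5233
  PC2: 41/86 = 0.4767

Step 3 — cumulative fraction after k components = (λ_1 + ... + λ_k) / Σ λ:
  k = 1: 45/86 = 0.5233
  k = 2: (45 + 41)/86 = 86/86 = 1

Summary (fraction, with percent):

explained: PC1 0.5233 (52.33%), PC2 0.4767 (47.67%);  cumulative: 0.5233, 1


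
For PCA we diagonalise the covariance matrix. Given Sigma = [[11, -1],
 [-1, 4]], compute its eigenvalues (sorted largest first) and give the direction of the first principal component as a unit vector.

Step 1 — characteristic polynomial of 2×2 Sigma:
  det(Sigma - λI) = λ² - trace · λ + det = 0.
  trace = 11 + 4 = 15, det = 11·4 - (-1)² = 43.
Step 2 — discriminant:
  Δ = trace² - 4·det = 225 - 172 = 53.
Step 3 — eigenvalues:
  λ = (trace ± √Δ)/2 = (15 ± 7.2801)/2,
  λ_1 = 11.1401,  λ_2 = 3.8599.

Step 4 — unit eigenvector for λ_1: solve (Sigma - λ_1 I)v = 0. First row:
  (11 - 11.1401)·v_x + (-1)·v_y = 0, i.e. (-0.1401)·v_x + (-1)·v_y = 0,
  so v ∝ (b, λ_1 - a) = (-1, 0.1401); multiply by -1 so the first entry is positive: u = (1, -0.1401).
  ||u|| = √((1)² + (-0.1401)²) = √(1.0196) ≈ 1.0098,
  v_1 = u/||u|| ≈ (0.9903, -0.1387) (||v_1|| = 1).

λ_1 = 11.1401,  λ_2 = 3.8599;  v_1 ≈ (0.9903, -0.1387)


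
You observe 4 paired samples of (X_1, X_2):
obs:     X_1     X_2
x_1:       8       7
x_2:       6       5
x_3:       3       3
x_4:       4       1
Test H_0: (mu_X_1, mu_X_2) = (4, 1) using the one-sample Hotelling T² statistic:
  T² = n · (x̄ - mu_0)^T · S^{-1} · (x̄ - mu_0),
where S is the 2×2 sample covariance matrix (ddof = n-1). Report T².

Step 1 — sample mean vector:
  mean(X_1) = (8 + 6 + 3 + 4) / 4 = 21/4 = 5.25
  mean(X_2) = (7 + 5 + 3 + 1) / 4 = 16/4 = 4
  x̄ = (5.25, 4),  deviation x̄ - mu_0 = (5.25, 4) - (4, 1) = (1.25, 3).

Step 2 — sample covariance matrix, S[i,j] = (1/(n-1)) · Σ_k (x_{k,i} - mean_i) · (x_{k,j} - mean_j), divisor n-1 = 3:
  S[X_1,X_1] = ((2.75)·(2.75) + (0.75)·(0.75) + (-2.25)·(-2.25) + (-1.25)·(-1.25)) / 3 = 14.75/3 = 4.9167
  S[X_1,X_2] = ((2.75)·(3) + (0.75)·(1) + (-2.25)·(-1) + (-1.25)·(-3)) / 3 = 15/3 = 5
  S[X_2,X_2] = ((3)·(3) + (1)·(1) + (-1)·(-1) + (-3)·(-3)) / 3 = 20/3 = 6.6667
  S = [[4.9167, 5],
 [5, 6.6667]].

Step 3 — invert S. det(S) = 4.9167·6.6667 - (5)² = 7.7778.
  S^{-1} = (1/det) · [[d, -b], [-b, a]] = [[0.8571, -0.6429],
 [-0.6429, 0.6321]].

Step 4 — quadratic form (x̄ - mu_0)^T · S^{-1} · (x̄ - mu_0):
  S^{-1} · (x̄ - mu_0) = (-0.8571, 1.0929),
  (x̄ - mu_0)^T · [...] = (1.25)·(-0.8571) + (3)·(1.0929) = 2.2071.

Step 5 — scale by n: T² = 4 · 2.2071 = 8.8286.

T² ≈ 8.8286


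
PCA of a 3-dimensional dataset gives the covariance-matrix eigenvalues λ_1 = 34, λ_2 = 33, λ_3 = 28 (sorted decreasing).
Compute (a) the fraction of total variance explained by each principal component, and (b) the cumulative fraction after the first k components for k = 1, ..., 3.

Step 1 — total variance = trace(Sigma) = Σ λ_i = 34 + 33 + 28 = 95.

Step 2 — fraction explained by component i = λ_i / Σ λ:
  PC1: 34/95 = 0.3579
  PC2: 33/95 = 0.3474
  PC3: 28/95 = 0.2947

Step 3 — cumulative fraction after k components = (λ_1 + ... + λ_k) / Σ λ:
  k = 1: 34/95 = 0.3579
  k = 2: (34 + 33)/95 = 67/95 = 0.7053
  k = 3: (34 + 33 + 28)/95 = 95/95 = 1

Summary (fraction, with percent):

explained: PC1 0.3579 (35.79%), PC2 0.3474 (34.74%), PC3 0.2947 (29.47%);  cumulative: 0.3579, 0.7053, 1


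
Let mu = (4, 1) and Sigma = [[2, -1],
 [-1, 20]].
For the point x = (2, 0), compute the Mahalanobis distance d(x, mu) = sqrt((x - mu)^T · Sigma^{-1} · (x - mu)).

Step 1 — centre the observation: (x - mu) = (-2, -1).

Step 2 — invert Sigma. det(Sigma) = 2·20 - (-1)² = 39.
  Sigma^{-1} = (1/det) · [[d, -b], [-b, a]] = [[0.5128, 0.0256],
 [0.0256, 0.0513]].

Step 3 — form the quadratic (x - mu)^T · Sigma^{-1} · (x - mu):
  Sigma^{-1} · (x - mu) = (-1.0513, -0.1026).
  (x - mu)^T · [Sigma^{-1} · (x - mu)] = (-2)·(-1.0513) + (-1)·(-0.1026) = 2.2051.

Step 4 — take square root: d = √(2.2051) ≈ 1.485.

d(x, mu) = √(2.2051) ≈ 1.485


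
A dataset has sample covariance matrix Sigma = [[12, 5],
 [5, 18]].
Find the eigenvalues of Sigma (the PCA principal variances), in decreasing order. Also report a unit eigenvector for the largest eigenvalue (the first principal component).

Step 1 — characteristic polynomial of 2×2 Sigma:
  det(Sigma - λI) = λ² - trace · λ + det = 0.
  trace = 12 + 18 = 30, det = 12·18 - (5)² = 191.
Step 2 — discriminant:
  Δ = trace² - 4·det = 900 - 764 = 136.
Step 3 — eigenvalues:
  λ = (trace ± √Δ)/2 = (30 ± 11.6619)/2,
  λ_1 = 20.831,  λ_2 = 9.169.

Step 4 — unit eigenvector for λ_1: solve (Sigma - λ_1 I)v = 0. First row:
  (12 - 20.831)·v_x + (5)·v_y = 0, i.e. (-8.831)·v_x + (5)·v_y = 0,
  so v ∝ (b, λ_1 - a) = (5, 8.831) = u.
  ||u|| = √((5)² + (8.831)²) = √(102.9857) ≈ 10.1482,
  v_1 = u/||u|| ≈ (0.4927, 0.8702) (||v_1|| = 1).

λ_1 = 20.831,  λ_2 = 9.169;  v_1 ≈ (0.4927, 0.8702)


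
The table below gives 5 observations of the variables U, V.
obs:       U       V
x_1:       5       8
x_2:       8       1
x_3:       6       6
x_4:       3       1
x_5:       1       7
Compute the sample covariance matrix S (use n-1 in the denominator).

Step 1 — column means:
  mean(U) = (5 + 8 + 6 + 3 + 1) / 5 = 23/5 = 4.6
  mean(V) = (8 + 1 + 6 + 1 + 7) / 5 = 23/5 = 4.6

Step 2 — sample covariance S[i,j] = (1/(n-1)) · Σ_k (x_{k,i} - mean_i) · (x_{k,j} - mean_j), with n-1 = 4.
  S[U,U] = ((0.4)·(0.4) + (3.4)·(3.4) + (1.4)·(1.4) + (-1.6)·(-1.6) + (-3.6)·(-3.6)) / 4 = 29.2/4 = 7.3
  S[U,V] = ((0.4)·(3.4) + (3.4)·(-3.6) + (1.4)·(1.4) + (-1.6)·(-3.6) + (-3.6)·(2.4)) / 4 = -11.8/4 = -2.95
  S[V,V] = ((3.4)·(3.4) + (-3.6)·(-3.6) + (1.4)·(1.4) + (-3.6)·(-3.6) + (2.4)·(2.4)) / 4 = 45.2/4 = 11.3

S is symmetric (S[j,i] = S[i,j]). Assembling:

S = [[7.3, -2.95],
 [-2.95, 11.3]]


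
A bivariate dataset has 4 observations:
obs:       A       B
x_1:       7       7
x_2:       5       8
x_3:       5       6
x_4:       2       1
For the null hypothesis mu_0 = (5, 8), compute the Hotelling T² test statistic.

Step 1 — sample mean vector:
  mean(A) = (7 + 5 + 5 + 2) / 4 = 19/4 = 4.75
  mean(B) = (7 + 8 + 6 + 1) / 4 = 22/4 = 5.5
  x̄ = (4.75, 5.5),  deviation x̄ - mu_0 = (4.75, 5.5) - (5, 8) = (-0.25, -2.5).

Step 2 — sample covariance matrix, S[i,j] = (1/(n-1)) · Σ_k (x_{k,i} - mean_i) · (x_{k,j} - mean_j), divisor n-1 = 3:
  S[A,A] = ((2.25)·(2.25) + (0.25)·(0.25) + (0.25)·(0.25) + (-2.75)·(-2.75)) / 3 = 12.75/3 = 4.25
  S[A,B] = ((2.25)·(1.5) + (0.25)·(2.5) + (0.25)·(0.5) + (-2.75)·(-4.5)) / 3 = 16.5/3 = 5.5
  S[B,B] = ((1.5)·(1.5) + (2.5)·(2.5) + (0.5)·(0.5) + (-4.5)·(-4.5)) / 3 = 29/3 = 9.6667
  S = [[4.25, 5.5],
 [5.5, 9.6667]].

Step 3 — invert S. det(S) = 4.25·9.6667 - (5.5)² = 10.8333.
  S^{-1} = (1/det) · [[d, -b], [-b, a]] = [[0.8923, -0.5077],
 [-0.5077, 0.3923]].

Step 4 — quadratic form (x̄ - mu_0)^T · S^{-1} · (x̄ - mu_0):
  S^{-1} · (x̄ - mu_0) = (1.0462, -0.8538),
  (x̄ - mu_0)^T · [...] = (-0.25)·(1.0462) + (-2.5)·(-0.8538) = 1.8731.

Step 5 — scale by n: T² = 4 · 1.8731 = 7.4923.

T² ≈ 7.4923


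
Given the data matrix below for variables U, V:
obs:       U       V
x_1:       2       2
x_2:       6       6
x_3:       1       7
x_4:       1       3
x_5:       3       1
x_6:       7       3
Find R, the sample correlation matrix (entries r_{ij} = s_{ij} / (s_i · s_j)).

Step 1 — column means:
  mean(U) = (2 + 6 + 1 + 1 + 3 + 7) / 6 = 20/6 = 3.3333
  mean(V) = (2 + 6 + 7 + 3 + 1 + 3) / 6 = 22/6 = 3.6667

Step 2 — sample variances and covariances s[i,j] = (1/(n-1)) · Σ_k (x_{k,i} - mean_i) · (x_{k,j} - mean_j), with n-1 = 5:
  s[U,U] = ((-1.3333)·(-1.3333) + (2.6667)·(2.6667) + (-2.3333)·(-2.3333) + (-2.3333)·(-2.3333) + (-0.3333)·(-0.3333) + (3.6667)·(3.6667)) / 5 = 33.3333/5 = 6.6667
  s[U,V] = ((-1.3333)·(-1.6667) + (2.6667)·(2.3333) + (-2.3333)·(3.3333) + (-2.3333)·(-0.6667) + (-0.3333)·(-2.6667) + (3.6667)·(-0.6667)) / 5 = 0.6667/5 = 0.1333
  s[V,V] = ((-1.6667)·(-1.6667) + (2.3333)·(2.3333) + (3.3333)·(3.3333) + (-0.6667)·(-0.6667) + (-2.6667)·(-2.6667) + (-0.6667)·(-0.6667)) / 5 = 27.3333/5 = 5.4667
  Sample standard deviations s_i = √(s[i,i]):
  s(U) = √(6.6667) = 2.582
  s(V) = √(5.4667) = 2.3381

Step 3 — r_{ij} = s_{ij} / (s_i · s_j):
  r[U,U] = 1 (diagonal).
  r[U,V] = 0.1333 / (2.582 · 2.3381) = 0.1333 / 6.0369 = 0.0221
  r[V,V] = 1 (diagonal).

R is symmetric with unit diagonal. Assembling:

R = [[1, 0.0221],
 [0.0221, 1]]


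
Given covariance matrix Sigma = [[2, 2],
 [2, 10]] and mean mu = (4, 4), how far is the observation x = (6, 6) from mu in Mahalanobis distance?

Step 1 — centre the observation: (x - mu) = (2, 2).

Step 2 — invert Sigma. det(Sigma) = 2·10 - (2)² = 16.
  Sigma^{-1} = (1/det) · [[d, -b], [-b, a]] = [[0.625, -0.125],
 [-0.125, 0.125]].

Step 3 — form the quadratic (x - mu)^T · Sigma^{-1} · (x - mu):
  Sigma^{-1} · (x - mu) = (1, 0).
  (x - mu)^T · [Sigma^{-1} · (x - mu)] = (2)·(1) + (2)·(0) = 2.

Step 4 — take square root: d = √(2) ≈ 1.4142.

d(x, mu) = √(2) ≈ 1.4142


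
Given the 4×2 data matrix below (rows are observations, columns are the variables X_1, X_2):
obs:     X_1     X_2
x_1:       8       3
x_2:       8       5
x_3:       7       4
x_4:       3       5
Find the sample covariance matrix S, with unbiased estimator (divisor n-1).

Step 1 — column means:
  mean(X_1) = (8 + 8 + 7 + 3) / 4 = 26/4 = 6.5
  mean(X_2) = (3 + 5 + 4 + 5) / 4 = 17/4 = 4.25

Step 2 — sample covariance S[i,j] = (1/(n-1)) · Σ_k (x_{k,i} - mean_i) · (x_{k,j} - mean_j), with n-1 = 3.
  S[X_1,X_1] = ((1.5)·(1.5) + (1.5)·(1.5) + (0.5)·(0.5) + (-3.5)·(-3.5)) / 3 = 17/3 = 5.6667
  S[X_1,X_2] = ((1.5)·(-1.25) + (1.5)·(0.75) + (0.5)·(-0.25) + (-3.5)·(0.75)) / 3 = -3.5/3 = -1.1667
  S[X_2,X_2] = ((-1.25)·(-1.25) + (0.75)·(0.75) + (-0.25)·(-0.25) + (0.75)·(0.75)) / 3 = 2.75/3 = 0.9167

S is symmetric (S[j,i] = S[i,j]). Assembling:

S = [[5.6667, -1.1667],
 [-1.1667, 0.9167]]


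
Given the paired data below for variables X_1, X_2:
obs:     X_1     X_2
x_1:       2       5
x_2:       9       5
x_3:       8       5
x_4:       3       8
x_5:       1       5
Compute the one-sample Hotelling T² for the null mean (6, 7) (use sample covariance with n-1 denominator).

Step 1 — sample mean vector:
  mean(X_1) = (2 + 9 + 8 + 3 + 1) / 5 = 23/5 = 4.6
  mean(X_2) = (5 + 5 + 5 + 8 + 5) / 5 = 28/5 = 5.6
  x̄ = (4.6, 5.6),  deviation x̄ - mu_0 = (4.6, 5.6) - (6, 7) = (-1.4, -1.4).

Step 2 — sample covariance matrix, S[i,j] = (1/(n-1)) · Σ_k (x_{k,i} - mean_i) · (x_{k,j} - mean_j), divisor n-1 = 4:
  S[X_1,X_1] = ((-2.6)·(-2.6) + (4.4)·(4.4) + (3.4)·(3.4) + (-1.6)·(-1.6) + (-3.6)·(-3.6)) / 4 = 53.2/4 = 13.3
  S[X_1,X_2] = ((-2.6)·(-0.6) + (4.4)·(-0.6) + (3.4)·(-0.6) + (-1.6)·(2.4) + (-3.6)·(-0.6)) / 4 = -4.8/4 = -1.2
  S[X_2,X_2] = ((-0.6)·(-0.6) + (-0.6)·(-0.6) + (-0.6)·(-0.6) + (2.4)·(2.4) + (-0.6)·(-0.6)) / 4 = 7.2/4 = 1.8
  S = [[13.3, -1.2],
 [-1.2, 1.8]].

Step 3 — invert S. det(S) = 13.3·1.8 - (-1.2)² = 22.5.
  S^{-1} = (1/det) · [[d, -b], [-b, a]] = [[0.08, 0.0533],
 [0.0533, 0.5911]].

Step 4 — quadratic form (x̄ - mu_0)^T · S^{-1} · (x̄ - mu_0):
  S^{-1} · (x̄ - mu_0) = (-0.1867, -0.9022),
  (x̄ - mu_0)^T · [...] = (-1.4)·(-0.1867) + (-1.4)·(-0.9022) = 1.5244.

Step 5 — scale by n: T² = 5 · 1.5244 = 7.6222.

T² ≈ 7.6222


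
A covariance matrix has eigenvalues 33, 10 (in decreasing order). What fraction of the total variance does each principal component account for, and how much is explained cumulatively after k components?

Step 1 — total variance = trace(Sigma) = Σ λ_i = 33 + 10 = 43.

Step 2 — fraction explained by component i = λ_i / Σ λ:
  PC1: 33/43 = 0.7674
  PC2: 10/43 = 0.2326

Step 3 — cumulative fraction after k components = (λ_1 + ... + λ_k) / Σ λ:
  k = 1: 33/43 = 0.7674
  k = 2: (33 + 10)/43 = 43/43 = 1

Summary (fraction, with percent):

explained: PC1 0.7674 (76.74%), PC2 0.2326 (23.26%);  cumulative: 0.7674, 1


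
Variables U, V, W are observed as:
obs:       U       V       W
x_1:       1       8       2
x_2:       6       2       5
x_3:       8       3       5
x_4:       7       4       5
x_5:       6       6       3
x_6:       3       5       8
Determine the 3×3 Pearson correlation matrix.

Step 1 — column means:
  mean(U) = (1 + 6 + 8 + 7 + 6 + 3) / 6 = 31/6 = 5.1667
  mean(V) = (8 + 2 + 3 + 4 + 6 + 5) / 6 = 28/6 = 4.6667
  mean(W) = (2 + 5 + 5 + 5 + 3 + 8) / 6 = 28/6 = 4.6667

Step 2 — sample variances and covariances s[i,j] = (1/(n-1)) · Σ_k (x_{k,i} - mean_i) · (x_{k,j} - mean_j), with n-1 = 5:
  s[U,U] = ((-4.1667)·(-4.1667) + (0.8333)·(0.8333) + (2.8333)·(2.8333) + (1.8333)·(1.8333) + (0.8333)·(0.8333) + (-2.1667)·(-2.1667)) / 5 = 34.8333/5 = 6.9667
  s[U,V] = ((-4.1667)·(3.3333) + (0.8333)·(-2.6667) + (2.8333)·(-1.6667) + (1.8333)·(-0.6667) + (0.8333)·(1.3333) + (-2.1667)·(0.3333)) / 5 = -21.6667/5 = -4.3333
  s[U,W] = ((-4.1667)·(-2.6667) + (0.8333)·(0.3333) + (2.8333)·(0.3333) + (1.8333)·(0.3333) + (0.8333)·(-1.6667) + (-2.1667)·(3.3333)) / 5 = 4.3333/5 = 0.8667
  s[V,V] = ((3.3333)·(3.3333) + (-2.6667)·(-2.6667) + (-1.6667)·(-1.6667) + (-0.6667)·(-0.6667) + (1.3333)·(1.3333) + (0.3333)·(0.3333)) / 5 = 23.3333/5 = 4.6667
  s[V,W] = ((3.3333)·(-2.6667) + (-2.6667)·(0.3333) + (-1.6667)·(0.3333) + (-0.6667)·(0.3333) + (1.3333)·(-1.6667) + (0.3333)·(3.3333)) / 5 = -11.6667/5 = -2.3333
  s[W,W] = ((-2.6667)·(-2.6667) + (0.3333)·(0.3333) + (0.3333)·(0.3333) + (0.3333)·(0.3333) + (-1.6667)·(-1.6667) + (3.3333)·(3.3333)) / 5 = 21.3333/5 = 4.2667
  Sample standard deviations s_i = √(s[i,i]):
  s(U) = √(6.9667) = 2.6394
  s(V) = √(4.6667) = 2.1602
  s(W) = √(4.2667) = 2.0656

Step 3 — r_{ij} = s_{ij} / (s_i · s_j):
  r[U,U] = 1 (diagonal).
  r[U,V] = -4.3333 / (2.6394 · 2.1602) = -4.3333 / 5.7019 = -0.76
  r[U,W] = 0.8667 / (2.6394 · 2.0656) = 0.8667 / 5.452 = 0.159
  r[V,V] = 1 (diagonal).
  r[V,W] = -2.3333 / (2.1602 · 2.0656) = -2.3333 / 4.4622 = -0.5229
  r[W,W] = 1 (diagonal).

R is symmetric with unit diagonal. Assembling:

R = [[1, -0.76, 0.159],
 [-0.76, 1, -0.5229],
 [0.159, -0.5229, 1]]


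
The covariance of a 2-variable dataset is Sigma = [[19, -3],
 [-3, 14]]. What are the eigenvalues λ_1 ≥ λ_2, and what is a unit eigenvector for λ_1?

Step 1 — characteristic polynomial of 2×2 Sigma:
  det(Sigma - λI) = λ² - trace · λ + det = 0.
  trace = 19 + 14 = 33, det = 19·14 - (-3)² = 257.
Step 2 — discriminant:
  Δ = trace² - 4·det = 1089 - 1028 = 61.
Step 3 — eigenvalues:
  λ = (trace ± √Δ)/2 = (33 ± 7.8102)/2,
  λ_1 = 20.4051,  λ_2 = 12.5949.

Step 4 — unit eigenvector for λ_1: solve (Sigma - λ_1 I)v = 0. First row:
  (19 - 20.4051)·v_x + (-3)·v_y = 0, i.e. (-1.4051)·v_x + (-3)·v_y = 0,
  so v ∝ (b, λ_1 - a) = (-3, 1.4051); multiply by -1 so the first entry is positive: u = (3, -1.4051).
  ||u|| = √((3)² + (-1.4051)²) = √(10.9744) ≈ 3.3128,
  v_1 = u/||u|| ≈ (0.9056, -0.4242) (||v_1|| = 1).

λ_1 = 20.4051,  λ_2 = 12.5949;  v_1 ≈ (0.9056, -0.4242)


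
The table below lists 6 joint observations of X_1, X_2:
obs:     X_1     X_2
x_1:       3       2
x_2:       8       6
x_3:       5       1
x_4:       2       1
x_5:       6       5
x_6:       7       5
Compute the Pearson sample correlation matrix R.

Step 1 — column means:
  mean(X_1) = (3 + 8 + 5 + 2 + 6 + 7) / 6 = 31/6 = 5.1667
  mean(X_2) = (2 + 6 + 1 + 1 + 5 + 5) / 6 = 20/6 = 3.3333

Step 2 — sample variances and covariances s[i,j] = (1/(n-1)) · Σ_k (x_{k,i} - mean_i) · (x_{k,j} - mean_j), with n-1 = 5:
  s[X_1,X_1] = ((-2.1667)·(-2.1667) + (2.8333)·(2.8333) + (-0.1667)·(-0.1667) + (-3.1667)·(-3.1667) + (0.8333)·(0.8333) + (1.8333)·(1.8333)) / 5 = 26.8333/5 = 5.3667
  s[X_1,X_2] = ((-2.1667)·(-1.3333) + (2.8333)·(2.6667) + (-0.1667)·(-2.3333) + (-3.1667)·(-2.3333) + (0.8333)·(1.6667) + (1.8333)·(1.6667)) / 5 = 22.6667/5 = 4.5333
  s[X_2,X_2] = ((-1.3333)·(-1.3333) + (2.6667)·(2.6667) + (-2.3333)·(-2.3333) + (-2.3333)·(-2.3333) + (1.6667)·(1.6667) + (1.6667)·(1.6667)) / 5 = 25.3333/5 = 5.0667
  Sample standard deviations s_i = √(s[i,i]):
  s(X_1) = √(5.3667) = 2.3166
  s(X_2) = √(5.0667) = 2.2509

Step 3 — r_{ij} = s_{ij} / (s_i · s_j):
  r[X_1,X_1] = 1 (diagonal).
  r[X_1,X_2] = 4.5333 / (2.3166 · 2.2509) = 4.5333 / 5.2145 = 0.8694
  r[X_2,X_2] = 1 (diagonal).

R is symmetric with unit diagonal. Assembling:

R = [[1, 0.8694],
 [0.8694, 1]]


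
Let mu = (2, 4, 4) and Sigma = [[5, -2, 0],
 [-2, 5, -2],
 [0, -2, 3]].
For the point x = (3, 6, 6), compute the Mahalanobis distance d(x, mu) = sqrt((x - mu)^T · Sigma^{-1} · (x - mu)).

Step 1 — centre the observation: (x - mu) = (1, 2, 2).

Step 2 — invert Sigma (cofactor / det for 3×3, or solve directly):
  Sigma^{-1} = [[0.2558, 0.1395, 0.093],
 [0.1395, 0.3488, 0.2326],
 [0.093, 0.2326, 0.4884]].

Step 3 — form the quadratic (x - mu)^T · Sigma^{-1} · (x - mu):
  Sigma^{-1} · (x - mu) = (0.7209, 1.3023, 1.5349).
  (x - mu)^T · [Sigma^{-1} · (x - mu)] = (1)·(0.7209) + (2)·(1.3023) + (2)·(1.5349) = 6.3953.

Step 4 — take square root: d = √(6.3953) ≈ 2.5289.

d(x, mu) = √(6.3953) ≈ 2.5289


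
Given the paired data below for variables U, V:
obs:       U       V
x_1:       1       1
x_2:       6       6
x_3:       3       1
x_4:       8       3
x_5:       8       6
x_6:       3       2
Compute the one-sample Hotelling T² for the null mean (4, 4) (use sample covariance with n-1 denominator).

Step 1 — sample mean vector:
  mean(U) = (1 + 6 + 3 + 8 + 8 + 3) / 6 = 29/6 = 4.8333
  mean(V) = (1 + 6 + 1 + 3 + 6 + 2) / 6 = 19/6 = 3.1667
  x̄ = (4.8333, 3.1667),  deviation x̄ - mu_0 = (4.8333, 3.1667) - (4, 4) = (0.8333, -0.8333).

Step 2 — sample covariance matrix, S[i,j] = (1/(n-1)) · Σ_k (x_{k,i} - mean_i) · (x_{k,j} - mean_j), divisor n-1 = 5:
  S[U,U] = ((-3.8333)·(-3.8333) + (1.1667)·(1.1667) + (-1.8333)·(-1.8333) + (3.1667)·(3.1667) + (3.1667)·(3.1667) + (-1.8333)·(-1.8333)) / 5 = 42.8333/5 = 8.5667
  S[U,V] = ((-3.8333)·(-2.1667) + (1.1667)·(2.8333) + (-1.8333)·(-2.1667) + (3.1667)·(-0.1667) + (3.1667)·(2.8333) + (-1.8333)·(-1.1667)) / 5 = 26.1667/5 = 5.2333
  S[V,V] = ((-2.1667)·(-2.1667) + (2.8333)·(2.8333) + (-2.1667)·(-2.1667) + (-0.1667)·(-0.1667) + (2.8333)·(2.8333) + (-1.1667)·(-1.1667)) / 5 = 26.8333/5 = 5.3667
  S = [[8.5667, 5.2333],
 [5.2333, 5.3667]].

Step 3 — invert S. det(S) = 8.5667·5.3667 - (5.2333)² = 18.5867.
  S^{-1} = (1/det) · [[d, -b], [-b, a]] = [[0.2887, -0.2816],
 [-0.2816, 0.4609]].

Step 4 — quadratic form (x̄ - mu_0)^T · S^{-1} · (x̄ - mu_0):
  S^{-1} · (x̄ - mu_0) = (0.4753, -0.6187),
  (x̄ - mu_0)^T · [...] = (0.8333)·(0.4753) + (-0.8333)·(-0.6187) = 0.9116.

Step 5 — scale by n: T² = 6 · 0.9116 = 5.4699.

T² ≈ 5.4699


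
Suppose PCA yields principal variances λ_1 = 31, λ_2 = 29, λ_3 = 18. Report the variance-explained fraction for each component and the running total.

Step 1 — total variance = trace(Sigma) = Σ λ_i = 31 + 29 + 18 = 78.

Step 2 — fraction explained by component i = λ_i / Σ λ:
  PC1: 31/78 = 0.3974
  PC2: 29/78 = 0.3718
  PC3: 18/78 = 0.2308

Step 3 — cumulative fraction after k components = (λ_1 + ... + λ_k) / Σ λ:
  k = 1: 31/78 = 0.3974
  k = 2: (31 + 29)/78 = 60/78 = 0.7692
  k = 3: (31 + 29 + 18)/78 = 78/78 = 1

Summary (fraction, with percent):

explained: PC1 0.3974 (39.74%), PC2 0.3718 (37.18%), PC3 0.2308 (23.08%);  cumulative: 0.3974, 0.7692, 1


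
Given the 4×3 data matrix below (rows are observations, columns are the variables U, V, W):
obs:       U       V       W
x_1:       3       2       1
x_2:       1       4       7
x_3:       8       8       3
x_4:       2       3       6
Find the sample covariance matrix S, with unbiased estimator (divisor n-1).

Step 1 — column means:
  mean(U) = (3 + 1 + 8 + 2) / 4 = 14/4 = 3.5
  mean(V) = (2 + 4 + 8 + 3) / 4 = 17/4 = 4.25
  mean(W) = (1 + 7 + 3 + 6) / 4 = 17/4 = 4.25

Step 2 — sample covariance S[i,j] = (1/(n-1)) · Σ_k (x_{k,i} - mean_i) · (x_{k,j} - mean_j), with n-1 = 3.
  S[U,U] = ((-0.5)·(-0.5) + (-2.5)·(-2.5) + (4.5)·(4.5) + (-1.5)·(-1.5)) / 3 = 29/3 = 9.6667
  S[U,V] = ((-0.5)·(-2.25) + (-2.5)·(-0.25) + (4.5)·(3.75) + (-1.5)·(-1.25)) / 3 = 20.5/3 = 6.8333
  S[U,W] = ((-0.5)·(-3.25) + (-2.5)·(2.75) + (4.5)·(-1.25) + (-1.5)·(1.75)) / 3 = -13.5/3 = -4.5
  S[V,V] = ((-2.25)·(-2.25) + (-0.25)·(-0.25) + (3.75)·(3.75) + (-1.25)·(-1.25)) / 3 = 20.75/3 = 6.9167
  S[V,W] = ((-2.25)·(-3.25) + (-0.25)·(2.75) + (3.75)·(-1.25) + (-1.25)·(1.75)) / 3 = -0.25/3 = -0.0833
  S[W,W] = ((-3.25)·(-3.25) + (2.75)·(2.75) + (-1.25)·(-1.25) + (1.75)·(1.75)) / 3 = 22.75/3 = 7.5833

S is symmetric (S[j,i] = S[i,j]). Assembling:

S = [[9.6667, 6.8333, -4.5],
 [6.8333, 6.9167, -0.0833],
 [-4.5, -0.0833, 7.5833]]
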